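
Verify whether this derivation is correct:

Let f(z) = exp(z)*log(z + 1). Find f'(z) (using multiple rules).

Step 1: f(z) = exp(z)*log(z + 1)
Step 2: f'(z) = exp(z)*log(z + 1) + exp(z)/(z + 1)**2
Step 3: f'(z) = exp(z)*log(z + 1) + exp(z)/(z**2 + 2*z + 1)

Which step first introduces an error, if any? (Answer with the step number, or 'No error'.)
Step 2

Step 2 is incorrect due to a wrong exponent.
The step shows: exp(z)*log(z + 1) + exp(z)/(z + 1)**2
The correct value should be: exp(z)*log(z + 1) + exp(z)/(z + 1)

Explanation: The exponent -1 on z + 1 was incorrectly written as -2: the term exp(z)/(z + 1) was incorrectly written as exp(z)/(z + 1)**2
The later steps are derived from this incorrect expression, so the error originates in Step 2.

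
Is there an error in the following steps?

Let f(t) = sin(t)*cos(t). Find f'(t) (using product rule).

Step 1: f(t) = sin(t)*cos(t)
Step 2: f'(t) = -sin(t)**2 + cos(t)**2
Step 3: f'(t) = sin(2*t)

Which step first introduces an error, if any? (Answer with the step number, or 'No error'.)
Step 3

Step 3 is incorrect due to a wrong trig function.
The step shows: sin(2*t)
The correct value should be: cos(2*t)

Explanation: cos(2*t) was incorrectly written as sin(2*t): the term cos(2*t) was incorrectly written as sin(2*t)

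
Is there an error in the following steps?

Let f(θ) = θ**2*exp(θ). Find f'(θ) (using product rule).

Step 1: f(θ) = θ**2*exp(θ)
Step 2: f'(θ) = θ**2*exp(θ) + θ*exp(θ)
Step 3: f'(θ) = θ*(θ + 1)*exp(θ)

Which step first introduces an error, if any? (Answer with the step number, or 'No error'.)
Step 2

Step 2 is incorrect due to a wrong coefficient.
The step shows: θ**2*exp(θ) + θ*exp(θ)
The correct value should be: θ**2*exp(θ) + 2*θ*exp(θ)

Explanation: The coefficient 2 was incorrectly written as 1: the term 2*θ*exp(θ) was incorrectly written as θ*exp(θ)
The later steps are derived from this incorrect expression, so the error originates in Step 2.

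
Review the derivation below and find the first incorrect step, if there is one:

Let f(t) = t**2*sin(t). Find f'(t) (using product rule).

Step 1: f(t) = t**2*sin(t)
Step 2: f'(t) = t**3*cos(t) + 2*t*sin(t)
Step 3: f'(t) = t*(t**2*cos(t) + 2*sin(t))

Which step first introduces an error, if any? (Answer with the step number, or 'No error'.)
Step 2

Step 2 is incorrect due to a wrong exponent.
The step shows: t**3*cos(t) + 2*t*sin(t)
The correct value should be: t**2*cos(t) + 2*t*sin(t)

Explanation: The exponent 2 on t was incorrectly written as 3: the term t**2*cos(t) was incorrectly written as t**3*cos(t)
The later steps are derived from this incorrect expression, so the error originates in Step 2.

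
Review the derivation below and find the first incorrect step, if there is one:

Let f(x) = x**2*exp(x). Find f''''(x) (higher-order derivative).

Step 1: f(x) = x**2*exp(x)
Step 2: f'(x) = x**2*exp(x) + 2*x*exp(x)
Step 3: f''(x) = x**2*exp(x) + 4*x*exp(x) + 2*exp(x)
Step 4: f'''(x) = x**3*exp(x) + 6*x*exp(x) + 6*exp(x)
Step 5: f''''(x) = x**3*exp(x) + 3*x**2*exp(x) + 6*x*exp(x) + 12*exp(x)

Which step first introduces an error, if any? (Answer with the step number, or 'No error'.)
Step 4

Step 4 is incorrect due to a wrong exponent.
The step shows: x**3*exp(x) + 6*x*exp(x) + 6*exp(x)
The correct value should be: x**2*exp(x) + 6*x*exp(x) + 6*exp(x)

Explanation: The exponent 2 on x was incorrectly written as 3: the term x**2*exp(x) was incorrectly written as x**3*exp(x)
The later steps are derived from this incorrect expression, so the error originates in Step 4.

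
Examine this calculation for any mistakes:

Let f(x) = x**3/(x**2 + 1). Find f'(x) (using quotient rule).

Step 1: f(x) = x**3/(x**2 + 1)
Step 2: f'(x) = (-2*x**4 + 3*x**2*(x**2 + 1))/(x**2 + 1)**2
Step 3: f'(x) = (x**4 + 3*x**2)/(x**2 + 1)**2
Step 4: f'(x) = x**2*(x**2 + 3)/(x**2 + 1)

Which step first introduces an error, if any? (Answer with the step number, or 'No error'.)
Step 4

Step 4 is incorrect due to a wrong exponent.
The step shows: x**2*(x**2 + 3)/(x**2 + 1)
The correct value should be: x**2*(x**2 + 3)/(x**2 + 1)**2

Explanation: The exponent -2 on x**2 + 1 was incorrectly written as -1: the term x**2*(x**2 + 3)/(x**2 + 1)**2 was incorrectly written as x**2*(x**2 + 3)/(x**2 + 1)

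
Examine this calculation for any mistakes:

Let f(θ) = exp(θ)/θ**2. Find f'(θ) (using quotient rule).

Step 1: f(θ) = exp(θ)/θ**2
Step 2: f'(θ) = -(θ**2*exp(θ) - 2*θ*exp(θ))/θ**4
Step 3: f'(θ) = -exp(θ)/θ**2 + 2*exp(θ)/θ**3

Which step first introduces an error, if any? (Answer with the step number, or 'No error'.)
Step 2

Step 2 is incorrect due to a sign flip.
The step shows: -(θ**2*exp(θ) - 2*θ*exp(θ))/θ**4
The correct value should be: (θ**2*exp(θ) - 2*θ*exp(θ))/θ**4

Explanation: The sign of the whole expression was flipped: the term (θ**2*exp(θ) - 2*θ*exp(θ))/θ**4 was incorrectly written as -(θ**2*exp(θ) - 2*θ*exp(θ))/θ**4
The later steps are derived from this incorrect expression, so the error originates in Step 2.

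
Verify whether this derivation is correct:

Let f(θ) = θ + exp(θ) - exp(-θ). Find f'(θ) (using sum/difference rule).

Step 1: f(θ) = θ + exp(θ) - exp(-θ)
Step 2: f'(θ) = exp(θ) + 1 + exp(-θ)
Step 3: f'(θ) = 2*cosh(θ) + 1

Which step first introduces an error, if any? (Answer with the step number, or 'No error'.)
No error

All steps in this derivation are correct.
The final answer f'(θ) = 2*cosh(θ) + 1 is valid.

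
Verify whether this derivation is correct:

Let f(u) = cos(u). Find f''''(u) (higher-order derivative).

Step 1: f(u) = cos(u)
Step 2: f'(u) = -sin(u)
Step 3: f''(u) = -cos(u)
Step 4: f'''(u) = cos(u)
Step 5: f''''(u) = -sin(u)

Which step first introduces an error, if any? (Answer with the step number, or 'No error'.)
Step 4

Step 4 is incorrect due to a wrong trig function.
The step shows: cos(u)
The correct value should be: sin(u)

Explanation: sin(u) was incorrectly written as cos(u): the term sin(u) was incorrectly written as cos(u)
The later steps are derived from this incorrect expression, so the error originates in Step 4.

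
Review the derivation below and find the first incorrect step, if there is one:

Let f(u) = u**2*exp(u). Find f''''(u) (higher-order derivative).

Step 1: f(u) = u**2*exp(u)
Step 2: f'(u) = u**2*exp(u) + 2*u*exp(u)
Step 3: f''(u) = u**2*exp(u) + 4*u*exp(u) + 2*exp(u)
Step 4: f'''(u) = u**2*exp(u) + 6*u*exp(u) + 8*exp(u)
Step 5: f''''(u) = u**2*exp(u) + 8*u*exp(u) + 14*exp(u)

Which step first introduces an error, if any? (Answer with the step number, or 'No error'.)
Step 4

Step 4 is incorrect due to a wrong coefficient.
The step shows: u**2*exp(u) + 6*u*exp(u) + 8*exp(u)
The correct value should be: u**2*exp(u) + 6*u*exp(u) + 6*exp(u)

Explanation: The coefficient 6 was incorrectly written as 8: the term 6*exp(u) was incorrectly written as 8*exp(u)
The later steps are derived from this incorrect expression, so the error originates in Step 4.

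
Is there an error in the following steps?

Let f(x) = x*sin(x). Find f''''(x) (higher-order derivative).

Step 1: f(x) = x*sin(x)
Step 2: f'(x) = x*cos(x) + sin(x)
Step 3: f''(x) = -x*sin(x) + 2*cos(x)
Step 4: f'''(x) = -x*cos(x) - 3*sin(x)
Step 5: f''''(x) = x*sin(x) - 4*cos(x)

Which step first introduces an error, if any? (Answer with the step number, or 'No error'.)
No error

All steps in this derivation are correct.
The final answer f''''(x) = x*sin(x) - 4*cos(x) is valid.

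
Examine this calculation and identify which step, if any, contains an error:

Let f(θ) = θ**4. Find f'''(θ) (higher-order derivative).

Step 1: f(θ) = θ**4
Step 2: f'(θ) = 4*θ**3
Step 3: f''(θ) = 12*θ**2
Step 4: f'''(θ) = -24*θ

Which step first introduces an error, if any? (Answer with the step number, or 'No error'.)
Step 4

Step 4 is incorrect due to a sign flip.
The step shows: -24*θ
The correct value should be: 24*θ

Explanation: The sign of the whole expression was flipped: the term 24*θ was incorrectly written as -24*θ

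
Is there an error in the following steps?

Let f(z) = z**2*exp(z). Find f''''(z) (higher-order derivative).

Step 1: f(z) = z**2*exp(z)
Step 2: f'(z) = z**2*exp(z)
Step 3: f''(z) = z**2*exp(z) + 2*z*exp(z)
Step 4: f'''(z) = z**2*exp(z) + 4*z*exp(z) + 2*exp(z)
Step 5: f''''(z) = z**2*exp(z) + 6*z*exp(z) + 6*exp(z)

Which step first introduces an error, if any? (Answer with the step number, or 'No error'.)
Step 2

Step 2 is incorrect due to a dropped term.
The step shows: z**2*exp(z)
The correct value should be: z**2*exp(z) + 2*z*exp(z)

Explanation: A term was dropped: the term 2*z*exp(z) was incorrectly omitted
The later steps are derived from this incorrect expression, so the error originates in Step 2.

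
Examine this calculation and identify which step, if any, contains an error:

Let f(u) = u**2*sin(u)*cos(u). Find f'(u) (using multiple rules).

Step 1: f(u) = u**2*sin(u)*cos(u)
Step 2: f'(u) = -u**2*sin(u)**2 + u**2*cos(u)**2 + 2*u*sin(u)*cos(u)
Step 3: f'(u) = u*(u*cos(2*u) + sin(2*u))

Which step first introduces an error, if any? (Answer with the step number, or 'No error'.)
No error

All steps in this derivation are correct.
The final answer f'(u) = u*(u*cos(2*u) + sin(2*u)) is valid.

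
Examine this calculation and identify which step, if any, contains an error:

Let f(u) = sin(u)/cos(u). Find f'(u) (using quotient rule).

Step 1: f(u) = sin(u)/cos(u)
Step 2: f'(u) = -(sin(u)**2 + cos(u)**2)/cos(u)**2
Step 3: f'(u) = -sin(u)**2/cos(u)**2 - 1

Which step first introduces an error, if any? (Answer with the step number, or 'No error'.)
Step 2

Step 2 is incorrect due to a sign flip.
The step shows: -(sin(u)**2 + cos(u)**2)/cos(u)**2
The correct value should be: (sin(u)**2 + cos(u)**2)/cos(u)**2

Explanation: The sign of the whole expression was flipped: the term (sin(u)**2 + cos(u)**2)/cos(u)**2 was incorrectly written as -(sin(u)**2 + cos(u)**2)/cos(u)**2
The later steps are derived from this incorrect expression, so the error originates in Step 2.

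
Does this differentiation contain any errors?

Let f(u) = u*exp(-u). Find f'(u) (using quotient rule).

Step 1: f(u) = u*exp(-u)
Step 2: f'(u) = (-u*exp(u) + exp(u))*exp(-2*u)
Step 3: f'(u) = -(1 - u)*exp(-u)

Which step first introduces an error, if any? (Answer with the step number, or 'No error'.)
Step 3

Step 3 is incorrect due to a sign flip.
The step shows: -(1 - u)*exp(-u)
The correct value should be: (1 - u)*exp(-u)

Explanation: The sign of the whole expression was flipped: the term (1 - u)*exp(-u) was incorrectly written as -(1 - u)*exp(-u)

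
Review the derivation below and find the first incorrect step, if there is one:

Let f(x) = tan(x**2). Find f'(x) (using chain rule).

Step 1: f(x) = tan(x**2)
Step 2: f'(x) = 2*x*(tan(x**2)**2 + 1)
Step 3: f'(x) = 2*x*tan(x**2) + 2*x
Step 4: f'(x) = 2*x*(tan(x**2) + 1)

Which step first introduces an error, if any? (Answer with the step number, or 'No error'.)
Step 3

Step 3 is incorrect due to a wrong exponent.
The step shows: 2*x*tan(x**2) + 2*x
The correct value should be: 2*x*tan(x**2)**2 + 2*x

Explanation: The exponent 2 on tan(x**2) was incorrectly written as 1: the term 2*x*tan(x**2)**2 was incorrectly written as 2*x*tan(x**2)
The later steps are derived from this incorrect expression, so the error originates in Step 3.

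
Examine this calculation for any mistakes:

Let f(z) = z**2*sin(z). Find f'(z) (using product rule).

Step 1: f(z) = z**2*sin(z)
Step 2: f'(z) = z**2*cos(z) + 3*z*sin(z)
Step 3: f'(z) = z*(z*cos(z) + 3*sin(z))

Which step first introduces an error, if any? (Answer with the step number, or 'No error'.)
Step 2

Step 2 is incorrect due to a wrong coefficient.
The step shows: z**2*cos(z) + 3*z*sin(z)
The correct value should be: z**2*cos(z) + 2*z*sin(z)

Explanation: The coefficient 2 was incorrectly written as 3: the term 2*z*sin(z) was incorrectly written as 3*z*sin(z)
The later steps are derived from this incorrect expression, so the error originates in Step 2.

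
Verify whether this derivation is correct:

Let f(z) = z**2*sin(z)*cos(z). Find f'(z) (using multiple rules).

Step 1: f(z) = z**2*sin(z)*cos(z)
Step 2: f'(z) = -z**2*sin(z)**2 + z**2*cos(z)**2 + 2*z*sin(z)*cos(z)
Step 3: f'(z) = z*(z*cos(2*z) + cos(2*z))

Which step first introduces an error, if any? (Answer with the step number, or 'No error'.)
Step 3

Step 3 is incorrect due to a wrong trig function.
The step shows: z*(z*cos(2*z) + cos(2*z))
The correct value should be: z*(z*cos(2*z) + sin(2*z))

Explanation: sin(2*z) was incorrectly written as cos(2*z): the term z*(z*cos(2*z) + sin(2*z)) was incorrectly written as z*(z*cos(2*z) + cos(2*z))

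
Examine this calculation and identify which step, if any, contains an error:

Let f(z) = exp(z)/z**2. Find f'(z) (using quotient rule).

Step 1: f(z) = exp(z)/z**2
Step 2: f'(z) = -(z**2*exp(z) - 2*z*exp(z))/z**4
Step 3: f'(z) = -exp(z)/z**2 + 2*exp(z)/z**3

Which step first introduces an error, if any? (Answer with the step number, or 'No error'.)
Step 2

Step 2 is incorrect due to a sign flip.
The step shows: -(z**2*exp(z) - 2*z*exp(z))/z**4
The correct value should be: (z**2*exp(z) - 2*z*exp(z))/z**4

Explanation: The sign of the whole expression was flipped: the term (z**2*exp(z) - 2*z*exp(z))/z**4 was incorrectly written as -(z**2*exp(z) - 2*z*exp(z))/z**4
The later steps are derived from this incorrect expression, so the error originates in Step 2.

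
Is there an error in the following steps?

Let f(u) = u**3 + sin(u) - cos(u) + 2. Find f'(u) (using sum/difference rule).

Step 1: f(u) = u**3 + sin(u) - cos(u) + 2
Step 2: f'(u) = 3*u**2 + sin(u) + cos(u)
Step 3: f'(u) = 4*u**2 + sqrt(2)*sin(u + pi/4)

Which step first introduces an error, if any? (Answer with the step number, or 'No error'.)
Step 3

Step 3 is incorrect due to a wrong coefficient.
The step shows: 4*u**2 + sqrt(2)*sin(u + pi/4)
The correct value should be: 3*u**2 + sqrt(2)*sin(u + pi/4)

Explanation: The coefficient 3 was incorrectly written as 4: the term 3*u**2 was incorrectly written as 4*u**2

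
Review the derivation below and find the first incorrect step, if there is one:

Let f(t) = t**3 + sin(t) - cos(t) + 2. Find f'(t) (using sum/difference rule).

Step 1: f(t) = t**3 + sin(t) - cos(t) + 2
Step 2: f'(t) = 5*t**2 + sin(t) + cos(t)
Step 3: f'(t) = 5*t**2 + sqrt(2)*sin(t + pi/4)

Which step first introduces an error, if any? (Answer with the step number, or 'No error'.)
Step 2

Step 2 is incorrect due to a wrong coefficient.
The step shows: 5*t**2 + sin(t) + cos(t)
The correct value should be: 3*t**2 + sin(t) + cos(t)

Explanation: The coefficient 3 was incorrectly written as 5: the term 3*t**2 was incorrectly written as 5*t**2
The later steps are derived from this incorrect expression, so the error originates in Step 2.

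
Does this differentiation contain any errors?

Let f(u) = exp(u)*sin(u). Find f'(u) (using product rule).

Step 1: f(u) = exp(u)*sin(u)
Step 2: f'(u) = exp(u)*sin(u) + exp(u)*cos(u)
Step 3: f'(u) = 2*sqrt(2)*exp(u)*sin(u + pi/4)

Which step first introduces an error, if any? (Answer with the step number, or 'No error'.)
Step 3

Step 3 is incorrect due to a wrong exponent.
The step shows: 2*sqrt(2)*exp(u)*sin(u + pi/4)
The correct value should be: sqrt(2)*exp(u)*sin(u + pi/4)

Explanation: The exponent 1/2 on 2 was incorrectly written as 3/2: the term sqrt(2)*exp(u)*sin(u + pi/4) was incorrectly written as 2*sqrt(2)*exp(u)*sin(u + pi/4)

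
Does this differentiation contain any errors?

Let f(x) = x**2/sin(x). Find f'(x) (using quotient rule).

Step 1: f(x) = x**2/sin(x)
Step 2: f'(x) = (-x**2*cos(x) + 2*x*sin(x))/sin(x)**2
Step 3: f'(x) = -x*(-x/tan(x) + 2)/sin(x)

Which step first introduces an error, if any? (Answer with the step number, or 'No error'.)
Step 3

Step 3 is incorrect due to a sign flip.
The step shows: -x*(-x/tan(x) + 2)/sin(x)
The correct value should be: x*(-x/tan(x) + 2)/sin(x)

Explanation: The sign of the whole expression was flipped: the term x*(-x/tan(x) + 2)/sin(x) was incorrectly written as -x*(-x/tan(x) + 2)/sin(x)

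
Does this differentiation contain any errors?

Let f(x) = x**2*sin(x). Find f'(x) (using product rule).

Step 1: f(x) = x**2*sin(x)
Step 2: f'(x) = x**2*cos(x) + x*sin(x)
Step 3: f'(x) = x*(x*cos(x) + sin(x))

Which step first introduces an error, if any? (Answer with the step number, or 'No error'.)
Step 2

Step 2 is incorrect due to a wrong coefficient.
The step shows: x**2*cos(x) + x*sin(x)
The correct value should be: x**2*cos(x) + 2*x*sin(x)

Explanation: The coefficient 2 was incorrectly written as 1: the term 2*x*sin(x) was incorrectly written as x*sin(x)
The later steps are derived from this incorrect expression, so the error originates in Step 2.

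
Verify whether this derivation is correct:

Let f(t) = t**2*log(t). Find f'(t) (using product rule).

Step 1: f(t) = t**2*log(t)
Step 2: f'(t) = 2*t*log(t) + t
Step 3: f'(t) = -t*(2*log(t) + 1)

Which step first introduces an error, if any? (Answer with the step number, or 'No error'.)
Step 3

Step 3 is incorrect due to a sign flip.
The step shows: -t*(2*log(t) + 1)
The correct value should be: t*(2*log(t) + 1)

Explanation: The sign of the whole expression was flipped: the term t*(2*log(t) + 1) was incorrectly written as -t*(2*log(t) + 1)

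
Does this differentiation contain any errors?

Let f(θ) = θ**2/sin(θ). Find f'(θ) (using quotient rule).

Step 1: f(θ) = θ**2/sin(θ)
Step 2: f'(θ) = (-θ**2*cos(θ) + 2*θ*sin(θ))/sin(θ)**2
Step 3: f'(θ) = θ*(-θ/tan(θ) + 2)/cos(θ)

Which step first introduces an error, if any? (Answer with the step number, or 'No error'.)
Step 3

Step 3 is incorrect due to a wrong trig function.
The step shows: θ*(-θ/tan(θ) + 2)/cos(θ)
The correct value should be: θ*(-θ/tan(θ) + 2)/sin(θ)

Explanation: sin(θ) was incorrectly written as cos(θ): the term θ*(-θ/tan(θ) + 2)/sin(θ) was incorrectly written as θ*(-θ/tan(θ) + 2)/cos(θ)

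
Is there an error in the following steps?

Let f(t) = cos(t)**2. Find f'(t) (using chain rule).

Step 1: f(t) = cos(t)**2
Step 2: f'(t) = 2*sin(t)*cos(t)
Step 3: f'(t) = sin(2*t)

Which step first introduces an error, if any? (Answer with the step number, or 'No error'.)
Step 2

Step 2 is incorrect due to a sign flip.
The step shows: 2*sin(t)*cos(t)
The correct value should be: -2*sin(t)*cos(t)

Explanation: The sign of the whole expression was flipped: the term -2*sin(t)*cos(t) was incorrectly written as 2*sin(t)*cos(t)
The later steps are derived from this incorrect expression, so the error originates in Step 2.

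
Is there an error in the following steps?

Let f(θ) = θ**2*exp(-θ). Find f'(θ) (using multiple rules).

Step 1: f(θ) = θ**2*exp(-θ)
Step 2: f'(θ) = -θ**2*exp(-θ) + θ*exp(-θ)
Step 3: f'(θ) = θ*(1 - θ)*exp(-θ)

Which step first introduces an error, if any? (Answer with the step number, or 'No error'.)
Step 2

Step 2 is incorrect due to a wrong coefficient.
The step shows: -θ**2*exp(-θ) + θ*exp(-θ)
The correct value should be: -θ**2*exp(-θ) + 2*θ*exp(-θ)

Explanation: The coefficient 2 was incorrectly written as 1: the term 2*θ*exp(-θ) was incorrectly written as θ*exp(-θ)
The later steps are derived from this incorrect expression, so the error originates in Step 2.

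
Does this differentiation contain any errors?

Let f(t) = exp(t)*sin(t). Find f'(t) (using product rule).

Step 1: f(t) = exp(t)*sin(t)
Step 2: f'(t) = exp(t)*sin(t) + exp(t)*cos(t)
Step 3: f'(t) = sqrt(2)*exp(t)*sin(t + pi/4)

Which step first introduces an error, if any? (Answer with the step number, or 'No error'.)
No error

All steps in this derivation are correct.
The final answer f'(t) = sqrt(2)*exp(t)*sin(t + pi/4) is valid.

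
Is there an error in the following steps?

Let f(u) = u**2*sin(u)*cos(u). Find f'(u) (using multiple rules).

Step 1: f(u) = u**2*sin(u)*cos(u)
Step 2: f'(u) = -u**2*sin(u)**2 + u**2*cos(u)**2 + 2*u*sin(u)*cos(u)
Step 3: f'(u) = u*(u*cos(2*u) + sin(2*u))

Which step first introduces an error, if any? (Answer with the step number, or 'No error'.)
No error

All steps in this derivation are correct.
The final answer f'(u) = u*(u*cos(2*u) + sin(2*u)) is valid.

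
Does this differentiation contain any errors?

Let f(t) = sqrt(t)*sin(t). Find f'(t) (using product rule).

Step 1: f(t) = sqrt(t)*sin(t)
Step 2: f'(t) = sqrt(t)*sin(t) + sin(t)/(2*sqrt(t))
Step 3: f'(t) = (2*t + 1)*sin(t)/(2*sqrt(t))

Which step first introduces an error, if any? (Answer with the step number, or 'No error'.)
Step 2

Step 2 is incorrect due to a wrong trig function.
The step shows: sqrt(t)*sin(t) + sin(t)/(2*sqrt(t))
The correct value should be: sqrt(t)*cos(t) + sin(t)/(2*sqrt(t))

Explanation: cos(t) was incorrectly written as sin(t): the term sqrt(t)*cos(t) was incorrectly written as sqrt(t)*sin(t)
The later steps are derived from this incorrect expression, so the error originates in Step 2.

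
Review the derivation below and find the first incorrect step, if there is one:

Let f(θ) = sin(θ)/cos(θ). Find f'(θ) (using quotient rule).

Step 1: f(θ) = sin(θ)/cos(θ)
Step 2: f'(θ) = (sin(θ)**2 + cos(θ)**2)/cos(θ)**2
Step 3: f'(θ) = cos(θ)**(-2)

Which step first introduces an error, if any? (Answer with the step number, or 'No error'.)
No error

All steps in this derivation are correct.
The final answer f'(θ) = cos(θ)**(-2) is valid.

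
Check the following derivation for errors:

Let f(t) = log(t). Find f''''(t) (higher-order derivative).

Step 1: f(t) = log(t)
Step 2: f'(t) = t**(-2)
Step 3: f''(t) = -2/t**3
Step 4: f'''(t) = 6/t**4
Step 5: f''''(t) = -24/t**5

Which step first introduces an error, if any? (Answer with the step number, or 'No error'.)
Step 2

Step 2 is incorrect due to a wrong exponent.
The step shows: t**(-2)
The correct value should be: 1/t

Explanation: The exponent -1 on t was incorrectly written as -2: the term 1/t was incorrectly written as t**(-2)
The later steps are derived from this incorrect expression, so the error originates in Step 2.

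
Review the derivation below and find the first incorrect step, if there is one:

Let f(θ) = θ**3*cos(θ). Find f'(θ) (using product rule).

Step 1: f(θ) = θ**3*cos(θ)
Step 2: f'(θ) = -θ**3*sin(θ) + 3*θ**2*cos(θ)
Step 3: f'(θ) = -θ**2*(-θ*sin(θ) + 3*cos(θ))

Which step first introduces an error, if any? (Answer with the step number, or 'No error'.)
Step 3

Step 3 is incorrect due to a sign flip.
The step shows: -θ**2*(-θ*sin(θ) + 3*cos(θ))
The correct value should be: θ**2*(-θ*sin(θ) + 3*cos(θ))

Explanation: The sign of the whole expression was flipped: the term θ**2*(-θ*sin(θ) + 3*cos(θ)) was incorrectly written as -θ**2*(-θ*sin(θ) + 3*cos(θ))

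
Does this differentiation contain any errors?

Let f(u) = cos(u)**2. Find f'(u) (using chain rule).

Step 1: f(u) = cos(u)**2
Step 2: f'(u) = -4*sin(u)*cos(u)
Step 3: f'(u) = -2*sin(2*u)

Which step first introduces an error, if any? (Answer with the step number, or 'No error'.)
Step 2

Step 2 is incorrect due to a wrong coefficient.
The step shows: -4*sin(u)*cos(u)
The correct value should be: -2*sin(u)*cos(u)

Explanation: The coefficient -2 was incorrectly written as -4: the term -2*sin(u)*cos(u) was incorrectly written as -4*sin(u)*cos(u)
The later steps are derived from this incorrect expression, so the error originates in Step 2.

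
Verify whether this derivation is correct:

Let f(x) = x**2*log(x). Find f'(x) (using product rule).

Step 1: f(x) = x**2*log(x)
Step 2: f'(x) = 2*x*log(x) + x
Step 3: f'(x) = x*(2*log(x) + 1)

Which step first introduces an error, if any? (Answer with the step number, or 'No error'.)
No error

All steps in this derivation are correct.
The final answer f'(x) = x*(2*log(x) + 1) is valid.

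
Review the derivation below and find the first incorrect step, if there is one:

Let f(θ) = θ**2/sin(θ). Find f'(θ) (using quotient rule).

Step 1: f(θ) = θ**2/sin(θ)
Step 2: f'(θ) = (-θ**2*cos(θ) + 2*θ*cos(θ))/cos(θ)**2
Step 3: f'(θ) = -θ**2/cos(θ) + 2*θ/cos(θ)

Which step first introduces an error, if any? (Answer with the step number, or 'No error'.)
Step 2

Step 2 is incorrect due to a wrong trig function.
The step shows: (-θ**2*cos(θ) + 2*θ*cos(θ))/cos(θ)**2
The correct value should be: (-θ**2*cos(θ) + 2*θ*sin(θ))/sin(θ)**2

Explanation: sin(θ) was incorrectly written as cos(θ): the term (-θ**2*cos(θ) + 2*θ*sin(θ))/sin(θ)**2 was incorrectly written as (-θ**2*cos(θ) + 2*θ*cos(θ))/cos(θ)**2
The later steps are derived from this incorrect expression, so the error originates in Step 2.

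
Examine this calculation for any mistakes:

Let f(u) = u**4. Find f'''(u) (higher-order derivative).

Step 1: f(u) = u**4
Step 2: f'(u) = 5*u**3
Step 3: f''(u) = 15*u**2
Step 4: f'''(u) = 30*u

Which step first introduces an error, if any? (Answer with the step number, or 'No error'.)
Step 2

Step 2 is incorrect due to a wrong coefficient.
The step shows: 5*u**3
The correct value should be: 4*u**3

Explanation: The coefficient 4 was incorrectly written as 5: the term 4*u**3 was incorrectly written as 5*u**3
The later steps are derived from this incorrect expression, so the error originates in Step 2.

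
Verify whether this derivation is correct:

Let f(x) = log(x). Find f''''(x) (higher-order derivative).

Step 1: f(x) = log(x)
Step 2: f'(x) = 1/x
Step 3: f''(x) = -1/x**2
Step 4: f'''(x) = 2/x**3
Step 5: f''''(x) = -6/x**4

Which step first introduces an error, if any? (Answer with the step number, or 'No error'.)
No error

All steps in this derivation are correct.
The final answer f''''(x) = -6/x**4 is valid.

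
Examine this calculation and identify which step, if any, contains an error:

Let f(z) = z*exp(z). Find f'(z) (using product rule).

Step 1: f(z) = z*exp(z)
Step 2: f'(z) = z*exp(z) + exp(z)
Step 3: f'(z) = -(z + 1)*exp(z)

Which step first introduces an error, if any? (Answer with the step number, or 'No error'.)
Step 3

Step 3 is incorrect due to a sign flip.
The step shows: -(z + 1)*exp(z)
The correct value should be: (z + 1)*exp(z)

Explanation: The sign of the whole expression was flipped: the term (z + 1)*exp(z) was incorrectly written as -(z + 1)*exp(z)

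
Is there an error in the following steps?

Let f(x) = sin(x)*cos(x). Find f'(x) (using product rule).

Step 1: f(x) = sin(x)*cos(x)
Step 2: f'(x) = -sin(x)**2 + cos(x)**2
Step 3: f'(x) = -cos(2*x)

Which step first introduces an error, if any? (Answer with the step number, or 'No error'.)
Step 3

Step 3 is incorrect due to a sign flip.
The step shows: -cos(2*x)
The correct value should be: cos(2*x)

Explanation: The sign of the whole expression was flipped: the term cos(2*x) was incorrectly written as -cos(2*x)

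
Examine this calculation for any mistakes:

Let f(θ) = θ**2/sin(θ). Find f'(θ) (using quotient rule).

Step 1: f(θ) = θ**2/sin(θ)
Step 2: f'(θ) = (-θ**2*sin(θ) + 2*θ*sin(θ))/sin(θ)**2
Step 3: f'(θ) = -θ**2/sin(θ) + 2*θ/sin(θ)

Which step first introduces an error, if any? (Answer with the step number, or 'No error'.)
Step 2

Step 2 is incorrect due to a wrong trig function.
The step shows: (-θ**2*sin(θ) + 2*θ*sin(θ))/sin(θ)**2
The correct value should be: (-θ**2*cos(θ) + 2*θ*sin(θ))/sin(θ)**2

Explanation: cos(θ) was incorrectly written as sin(θ): the term (-θ**2*cos(θ) + 2*θ*sin(θ))/sin(θ)**2 was incorrectly written as (-θ**2*sin(θ) + 2*θ*sin(θ))/sin(θ)**2
The later steps are derived from this incorrect expression, so the error originates in Step 2.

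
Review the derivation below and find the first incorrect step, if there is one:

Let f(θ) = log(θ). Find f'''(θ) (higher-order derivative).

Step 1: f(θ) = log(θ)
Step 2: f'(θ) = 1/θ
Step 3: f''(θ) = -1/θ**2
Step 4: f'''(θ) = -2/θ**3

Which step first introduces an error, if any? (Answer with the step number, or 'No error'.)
Step 4

Step 4 is incorrect due to a sign flip.
The step shows: -2/θ**3
The correct value should be: 2/θ**3

Explanation: The sign of the whole expression was flipped: the term 2/θ**3 was incorrectly written as -2/θ**3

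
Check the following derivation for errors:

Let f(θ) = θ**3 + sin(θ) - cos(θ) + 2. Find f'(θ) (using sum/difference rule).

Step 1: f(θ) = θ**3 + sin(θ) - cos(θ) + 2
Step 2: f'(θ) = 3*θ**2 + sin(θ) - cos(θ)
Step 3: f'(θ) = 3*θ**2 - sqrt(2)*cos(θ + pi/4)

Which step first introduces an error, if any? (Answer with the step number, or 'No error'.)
Step 2

Step 2 is incorrect due to a sign flip.
The step shows: 3*θ**2 + sin(θ) - cos(θ)
The correct value should be: 3*θ**2 + sin(θ) + cos(θ)

Explanation: The sign of one term was flipped: the term cos(θ) was incorrectly written as -cos(θ)
The later steps are derived from this incorrect expression, so the error originates in Step 2.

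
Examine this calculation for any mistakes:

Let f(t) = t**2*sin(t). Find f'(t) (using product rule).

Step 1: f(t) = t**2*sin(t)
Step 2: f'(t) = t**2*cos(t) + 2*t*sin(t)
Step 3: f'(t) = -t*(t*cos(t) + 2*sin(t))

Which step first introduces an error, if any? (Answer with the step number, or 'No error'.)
Step 3

Step 3 is incorrect due to a sign flip.
The step shows: -t*(t*cos(t) + 2*sin(t))
The correct value should be: t*(t*cos(t) + 2*sin(t))

Explanation: The sign of the whole expression was flipped: the term t*(t*cos(t) + 2*sin(t)) was incorrectly written as -t*(t*cos(t) + 2*sin(t))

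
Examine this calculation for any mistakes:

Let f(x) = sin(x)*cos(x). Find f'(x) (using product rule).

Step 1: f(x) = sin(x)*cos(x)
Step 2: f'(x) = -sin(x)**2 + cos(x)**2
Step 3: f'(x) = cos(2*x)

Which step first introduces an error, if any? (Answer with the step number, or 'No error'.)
No error

All steps in this derivation are correct.
The final answer f'(x) = cos(2*x) is valid.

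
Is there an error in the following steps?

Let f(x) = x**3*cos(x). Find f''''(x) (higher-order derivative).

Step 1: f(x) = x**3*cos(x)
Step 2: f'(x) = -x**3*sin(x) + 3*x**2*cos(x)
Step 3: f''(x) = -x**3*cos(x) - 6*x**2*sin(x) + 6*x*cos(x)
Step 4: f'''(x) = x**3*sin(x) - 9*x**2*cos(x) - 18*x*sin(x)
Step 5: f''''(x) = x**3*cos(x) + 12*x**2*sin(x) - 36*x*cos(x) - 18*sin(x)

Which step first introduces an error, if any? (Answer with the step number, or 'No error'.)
Step 4

Step 4 is incorrect due to a dropped term.
The step shows: x**3*sin(x) - 9*x**2*cos(x) - 18*x*sin(x)
The correct value should be: x**3*sin(x) - 9*x**2*cos(x) - 18*x*sin(x) + 6*cos(x)

Explanation: A term was dropped: the term 6*cos(x) was incorrectly omitted
The later steps are derived from this incorrect expression, so the error originates in Step 4.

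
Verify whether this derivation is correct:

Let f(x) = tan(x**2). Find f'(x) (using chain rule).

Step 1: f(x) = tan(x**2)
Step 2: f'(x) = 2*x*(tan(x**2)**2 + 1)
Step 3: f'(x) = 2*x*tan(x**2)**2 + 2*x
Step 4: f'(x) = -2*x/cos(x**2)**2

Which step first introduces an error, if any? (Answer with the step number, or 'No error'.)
Step 4

Step 4 is incorrect due to a sign flip.
The step shows: -2*x/cos(x**2)**2
The correct value should be: 2*x/cos(x**2)**2

Explanation: The sign of the whole expression was flipped: the term 2*x/cos(x**2)**2 was incorrectly written as -2*x/cos(x**2)**2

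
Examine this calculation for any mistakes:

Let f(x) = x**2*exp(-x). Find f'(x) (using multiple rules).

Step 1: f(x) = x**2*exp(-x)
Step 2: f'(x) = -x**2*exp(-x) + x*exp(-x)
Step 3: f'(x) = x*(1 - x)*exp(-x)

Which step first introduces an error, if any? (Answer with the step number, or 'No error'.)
Step 2

Step 2 is incorrect due to a wrong coefficient.
The step shows: -x**2*exp(-x) + x*exp(-x)
The correct value should be: -x**2*exp(-x) + 2*x*exp(-x)

Explanation: The coefficient 2 was incorrectly written as 1: the term 2*x*exp(-x) was incorrectly written as x*exp(-x)
The later steps are derived from this incorrect expression, so the error originates in Step 2.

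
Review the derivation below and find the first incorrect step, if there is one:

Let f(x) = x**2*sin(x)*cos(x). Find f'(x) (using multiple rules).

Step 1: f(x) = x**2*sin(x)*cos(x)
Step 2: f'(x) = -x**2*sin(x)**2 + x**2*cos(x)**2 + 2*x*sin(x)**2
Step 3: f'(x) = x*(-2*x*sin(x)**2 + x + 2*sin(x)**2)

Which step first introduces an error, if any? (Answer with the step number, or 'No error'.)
Step 2

Step 2 is incorrect due to a wrong trig function.
The step shows: -x**2*sin(x)**2 + x**2*cos(x)**2 + 2*x*sin(x)**2
The correct value should be: -x**2*sin(x)**2 + x**2*cos(x)**2 + 2*x*sin(x)*cos(x)

Explanation: cos(x) was incorrectly written as sin(x): the term 2*x*sin(x)*cos(x) was incorrectly written as 2*x*sin(x)**2
The later steps are derived from this incorrect expression, so the error originates in Step 2.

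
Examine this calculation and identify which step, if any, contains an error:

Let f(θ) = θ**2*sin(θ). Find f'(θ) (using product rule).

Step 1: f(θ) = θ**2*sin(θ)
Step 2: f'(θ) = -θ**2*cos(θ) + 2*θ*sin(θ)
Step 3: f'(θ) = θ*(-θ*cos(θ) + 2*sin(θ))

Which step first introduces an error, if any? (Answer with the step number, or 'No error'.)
Step 2

Step 2 is incorrect due to a sign flip.
The step shows: -θ**2*cos(θ) + 2*θ*sin(θ)
The correct value should be: θ**2*cos(θ) + 2*θ*sin(θ)

Explanation: The sign of one term was flipped: the term θ**2*cos(θ) was incorrectly written as -θ**2*cos(θ)
The later steps are derived from this incorrect expression, so the error originates in Step 2.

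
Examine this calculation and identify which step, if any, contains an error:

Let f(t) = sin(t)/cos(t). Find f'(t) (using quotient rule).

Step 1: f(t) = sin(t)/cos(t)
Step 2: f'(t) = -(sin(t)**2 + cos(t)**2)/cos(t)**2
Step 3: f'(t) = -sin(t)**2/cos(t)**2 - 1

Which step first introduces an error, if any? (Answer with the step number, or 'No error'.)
Step 2

Step 2 is incorrect due to a sign flip.
The step shows: -(sin(t)**2 + cos(t)**2)/cos(t)**2
The correct value should be: (sin(t)**2 + cos(t)**2)/cos(t)**2

Explanation: The sign of the whole expression was flipped: the term (sin(t)**2 + cos(t)**2)/cos(t)**2 was incorrectly written as -(sin(t)**2 + cos(t)**2)/cos(t)**2
The later steps are derived from this incorrect expression, so the error originates in Step 2.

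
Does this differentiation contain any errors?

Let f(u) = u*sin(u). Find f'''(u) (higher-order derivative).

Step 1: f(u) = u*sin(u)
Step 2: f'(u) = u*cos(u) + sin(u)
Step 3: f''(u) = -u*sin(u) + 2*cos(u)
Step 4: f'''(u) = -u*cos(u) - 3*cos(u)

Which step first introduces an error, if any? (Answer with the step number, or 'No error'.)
Step 4

Step 4 is incorrect due to a wrong trig function.
The step shows: -u*cos(u) - 3*cos(u)
The correct value should be: -u*cos(u) - 3*sin(u)

Explanation: sin(u) was incorrectly written as cos(u): the term -3*sin(u) was incorrectly written as -3*cos(u)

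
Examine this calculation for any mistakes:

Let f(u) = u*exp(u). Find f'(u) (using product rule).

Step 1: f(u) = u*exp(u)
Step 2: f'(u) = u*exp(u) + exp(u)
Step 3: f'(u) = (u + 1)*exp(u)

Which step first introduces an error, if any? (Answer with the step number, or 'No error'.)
No error

All steps in this derivation are correct.
The final answer f'(u) = (u + 1)*exp(u) is valid.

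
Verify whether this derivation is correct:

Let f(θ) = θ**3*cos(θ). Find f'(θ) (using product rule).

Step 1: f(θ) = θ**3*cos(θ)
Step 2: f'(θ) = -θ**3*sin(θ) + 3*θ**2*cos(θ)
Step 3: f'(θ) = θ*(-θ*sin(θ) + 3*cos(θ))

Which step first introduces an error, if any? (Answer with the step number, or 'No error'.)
Step 3

Step 3 is incorrect due to a wrong exponent.
The step shows: θ*(-θ*sin(θ) + 3*cos(θ))
The correct value should be: θ**2*(-θ*sin(θ) + 3*cos(θ))

Explanation: The exponent 2 on θ was incorrectly written as 1: the term θ**2*(-θ*sin(θ) + 3*cos(θ)) was incorrectly written as θ*(-θ*sin(θ) + 3*cos(θ))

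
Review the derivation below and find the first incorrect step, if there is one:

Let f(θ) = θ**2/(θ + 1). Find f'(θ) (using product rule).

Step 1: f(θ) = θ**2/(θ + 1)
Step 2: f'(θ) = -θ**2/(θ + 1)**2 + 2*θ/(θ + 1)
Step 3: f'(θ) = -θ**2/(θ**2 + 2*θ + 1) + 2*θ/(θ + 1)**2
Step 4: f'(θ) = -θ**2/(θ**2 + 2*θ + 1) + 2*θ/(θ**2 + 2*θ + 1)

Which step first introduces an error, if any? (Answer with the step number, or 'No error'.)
Step 3

Step 3 is incorrect due to a wrong exponent.
The step shows: -θ**2/(θ**2 + 2*θ + 1) + 2*θ/(θ + 1)**2
The correct value should be: -θ**2/(θ**2 + 2*θ + 1) + 2*θ/(θ + 1)

Explanation: The exponent -1 on θ + 1 was incorrectly written as -2: the term 2*θ/(θ + 1) was incorrectly written as 2*θ/(θ + 1)**2
The later steps are derived from this incorrect expression, so the error originates in Step 3.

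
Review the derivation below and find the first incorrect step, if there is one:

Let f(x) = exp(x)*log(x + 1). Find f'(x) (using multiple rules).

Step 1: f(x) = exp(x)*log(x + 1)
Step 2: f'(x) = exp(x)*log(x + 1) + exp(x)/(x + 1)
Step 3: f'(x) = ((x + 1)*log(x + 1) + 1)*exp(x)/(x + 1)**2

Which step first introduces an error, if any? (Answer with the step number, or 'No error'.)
Step 3

Step 3 is incorrect due to a wrong exponent.
The step shows: ((x + 1)*log(x + 1) + 1)*exp(x)/(x + 1)**2
The correct value should be: ((x + 1)*log(x + 1) + 1)*exp(x)/(x + 1)

Explanation: The exponent -1 on x + 1 was incorrectly written as -2: the term ((x + 1)*log(x + 1) + 1)*exp(x)/(x + 1) was incorrectly written as ((x + 1)*log(x + 1) + 1)*exp(x)/(x + 1)**2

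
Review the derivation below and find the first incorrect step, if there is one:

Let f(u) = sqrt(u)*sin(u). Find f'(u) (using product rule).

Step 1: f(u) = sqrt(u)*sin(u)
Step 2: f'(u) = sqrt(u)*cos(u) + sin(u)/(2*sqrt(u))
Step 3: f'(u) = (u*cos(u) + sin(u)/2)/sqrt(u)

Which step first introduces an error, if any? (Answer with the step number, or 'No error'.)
No error

All steps in this derivation are correct.
The final answer f'(u) = (u*cos(u) + sin(u)/2)/sqrt(u) is valid.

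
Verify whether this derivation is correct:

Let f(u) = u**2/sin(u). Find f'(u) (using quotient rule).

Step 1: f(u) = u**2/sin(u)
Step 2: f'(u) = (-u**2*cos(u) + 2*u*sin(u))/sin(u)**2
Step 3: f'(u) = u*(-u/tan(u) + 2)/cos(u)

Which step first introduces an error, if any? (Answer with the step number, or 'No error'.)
Step 3

Step 3 is incorrect due to a wrong trig function.
The step shows: u*(-u/tan(u) + 2)/cos(u)
The correct value should be: u*(-u/tan(u) + 2)/sin(u)

Explanation: sin(u) was incorrectly written as cos(u): the term u*(-u/tan(u) + 2)/sin(u) was incorrectly written as u*(-u/tan(u) + 2)/cos(u)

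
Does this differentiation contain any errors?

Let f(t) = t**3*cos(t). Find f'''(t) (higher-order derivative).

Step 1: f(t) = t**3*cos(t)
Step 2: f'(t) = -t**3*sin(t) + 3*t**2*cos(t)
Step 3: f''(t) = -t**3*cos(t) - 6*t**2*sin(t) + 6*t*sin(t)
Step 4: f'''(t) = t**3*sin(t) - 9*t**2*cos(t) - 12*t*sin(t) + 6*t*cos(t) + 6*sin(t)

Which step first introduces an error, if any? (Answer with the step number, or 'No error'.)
Step 3

Step 3 is incorrect due to a wrong trig function.
The step shows: -t**3*cos(t) - 6*t**2*sin(t) + 6*t*sin(t)
The correct value should be: -t**3*cos(t) - 6*t**2*sin(t) + 6*t*cos(t)

Explanation: cos(t) was incorrectly written as sin(t): the term 6*t*cos(t) was incorrectly written as 6*t*sin(t)
The later steps are derived from this incorrect expression, so the error originates in Step 3.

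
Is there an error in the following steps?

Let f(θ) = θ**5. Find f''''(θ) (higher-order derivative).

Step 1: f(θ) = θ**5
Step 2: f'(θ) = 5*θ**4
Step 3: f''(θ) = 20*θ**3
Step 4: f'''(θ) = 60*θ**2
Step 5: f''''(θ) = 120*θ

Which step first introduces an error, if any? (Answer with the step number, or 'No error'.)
No error

All steps in this derivation are correct.
The final answer f''''(θ) = 120*θ is valid.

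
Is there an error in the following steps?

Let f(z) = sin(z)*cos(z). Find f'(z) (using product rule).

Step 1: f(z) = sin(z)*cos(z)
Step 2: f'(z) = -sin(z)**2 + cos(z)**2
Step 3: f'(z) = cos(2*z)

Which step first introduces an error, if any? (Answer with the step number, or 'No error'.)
No error

All steps in this derivation are correct.
The final answer f'(z) = cos(2*z) is valid.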